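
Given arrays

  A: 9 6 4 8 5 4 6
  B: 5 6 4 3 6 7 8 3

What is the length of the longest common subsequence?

3

Let dp[i][j] be the LCS length of the first i values of A and the first j values of B. dp[i][j] = dp[i-1][j-1]+1 when the i-th and j-th values match, else max(dp[i-1][j], dp[i][j-1]).
    ·  5  6  4  3  6  7  8  3
 ·  0  0  0  0  0  0  0  0  0
 9  0  0  0  0  0  0  0  0  0
 6  0  0  1  1  1  1  1  1  1
 4  0  0  1  2  2  2  2  2  2
 8  0  0  1  2  2  2  2  3  3
 5  0  1  1  2  2  2  2  3  3
 4  0  1  1  2  2  2  2  3  3
 6  0  1  2  2  2  3  3  3  3
dp[7][8] = 3. One LCS (by backtracking along matches): 6, 4, 8.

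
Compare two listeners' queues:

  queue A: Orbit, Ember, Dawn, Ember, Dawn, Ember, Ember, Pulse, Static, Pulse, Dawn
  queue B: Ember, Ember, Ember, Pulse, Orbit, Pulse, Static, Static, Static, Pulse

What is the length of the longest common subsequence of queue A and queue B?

One common subsequence of length 6: Ember [2,1]; then Ember [4,2]; then Ember [6,3]; then Pulse [8,6]; then Static [9,9]; then Pulse [10,10]. Since dp[11][10] = 6, nothing longer is possible.

6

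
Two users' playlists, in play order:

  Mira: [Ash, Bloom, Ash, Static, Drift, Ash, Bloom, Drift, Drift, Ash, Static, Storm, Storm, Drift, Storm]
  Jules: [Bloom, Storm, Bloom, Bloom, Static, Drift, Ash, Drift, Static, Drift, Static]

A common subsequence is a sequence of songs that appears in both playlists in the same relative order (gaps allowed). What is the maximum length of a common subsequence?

7

Taking Bloom (Mira #2, Jules #4), then Static (Mira #4, Jules #5), then Drift (Mira #5, Jules #6), then Ash (Mira #6, Jules #7), then Drift (Mira #8, Jules #8), then Drift (Mira #9, Jules #10), then Static (Mira #11, Jules #11) gives a common subsequence of length 7, and the DP table's final entry dp[15][11] is also 7, so no common subsequence is longer.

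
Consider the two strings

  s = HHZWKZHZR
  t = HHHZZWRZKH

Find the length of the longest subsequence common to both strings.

Let dp[i][j] be the LCS length of the first i characters of s and the first j characters of t. dp[i][j] = dp[i-1][j-1]+1 when the i-th and j-th characters match, else max(dp[i-1][j], dp[i][j-1]).
    ·  H  H  H  Z  Z  W  R  Z  K  H
 ·  0  0  0  0  0  0  0  0  0  0  0
 H  0  1  1  1  1  1  1  1  1  1  1
 H  0  1  2  2  2  2  2  2  2  2  2
 Z  0  1  2  2  3  3  3  3  3  3  3
 W  0  1  2  2  3  3  4  4  4  4  4
 K  0  1  2  2  3  3  4  4  4  5  5
 Z  0  1  2  2  3  4  4  4  5  5  5
 H  0  1  2  3  3  4  4  4  5  5  6
 Z  0  1  2  3  4  4  4  4  5  5  6
 R  0  1  2  3  4  4  4  5  5  5  6
dp[9][10] = 6. One LCS (by backtracking along matches): HHZWKH.

6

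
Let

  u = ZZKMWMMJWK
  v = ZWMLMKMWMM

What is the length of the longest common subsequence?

Let dp[i][j] be the LCS length of the first i characters of u and the first j characters of v. dp[i][j] = dp[i-1][j-1]+1 when the i-th and j-th characters match, else max(dp[i-1][j], dp[i][j-1]).
    ·  Z  W  M  L  M  K  M  W  M  M
 ·  0  0  0  0  0  0  0  0  0  0  0
 Z  0  1  1  1  1  1  1  1  1  1  1
 Z  0  1  1  1  1  1  1  1  1  1  1
 K  0  1  1  1  1  1  2  2  2  2  2
 M  0  1  1  2  2  2  2  3  3  3  3
 W  0  1  2  2  2  2  2  3  4  4  4
 M  0  1  2  3  3  3  3  3  4  5  5
 M  0  1  2  3  3  4  4  4  4  5  6
 J  0  1  2  3  3  4  4  4  4  5  6
 W  0  1  2  3  3  4  4  4  5  5  6
 K  0  1  2  3  3  4  5  5  5  5  6
dp[10][10] = 6. One LCS (by backtracking along matches): ZKMWMM.

6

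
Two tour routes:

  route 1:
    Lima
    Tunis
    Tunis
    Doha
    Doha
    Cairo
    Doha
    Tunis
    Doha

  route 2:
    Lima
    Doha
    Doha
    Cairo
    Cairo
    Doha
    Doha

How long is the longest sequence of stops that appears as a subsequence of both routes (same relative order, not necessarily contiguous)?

Match Lima [1,1]; then Doha [4,2]; then Doha [5,3]; then Cairo [6,5]; then Doha [7,6]; then Doha [9,7] — 6 stops in the same relative order in both. The LCS DP gives dp[9][7] = 6, so this is optimal.

6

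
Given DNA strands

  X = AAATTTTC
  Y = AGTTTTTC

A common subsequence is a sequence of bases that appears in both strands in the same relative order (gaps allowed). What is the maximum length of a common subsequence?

6

Let dp[i][j] be the LCS length of the first i bases of X and the first j bases of Y. dp[i][j] = dp[i-1][j-1]+1 when the i-th and j-th bases match, else max(dp[i-1][j], dp[i][j-1]).
    ·  A  G  T  T  T  T  T  C
 ·  0  0  0  0  0  0  0  0  0
 A  0  1  1  1  1  1  1  1  1
 A  0  1  1  1  1  1  1  1  1
 A  0  1  1  1  1  1  1  1  1
 T  0  1  1  2  2  2  2  2  2
 T  0  1  1  2  3  3  3  3  3
 T  0  1  1  2  3  4  4  4  4
 T  0  1  1  2  3  4  5  5  5
 C  0  1  1  2  3  4  5  5  6
dp[8][8] = 6. One LCS (by backtracking along matches): ATTTTC.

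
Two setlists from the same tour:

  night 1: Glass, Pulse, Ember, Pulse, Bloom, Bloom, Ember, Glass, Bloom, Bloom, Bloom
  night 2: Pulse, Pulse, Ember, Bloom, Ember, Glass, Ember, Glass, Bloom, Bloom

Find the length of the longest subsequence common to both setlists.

7

Pick Pulse (night 1 #2, night 2 #2) → Ember (night 1 #3, night 2 #3) → Bloom (night 1 #5, night 2 #4) → Ember (night 1 #7, night 2 #7) → Glass (night 1 #8, night 2 #8) → Bloom (night 1 #10, night 2 #9) → Bloom (night 1 #11, night 2 #10); all 7 songs appear in both, in order. The LCS DP gives dp[11][10] = 7, so this is optimal.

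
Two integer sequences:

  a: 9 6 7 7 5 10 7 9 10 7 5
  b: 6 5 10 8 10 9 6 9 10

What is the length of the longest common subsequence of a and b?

Let dp[i][j] be the LCS length of the first i values of a and the first j values of b. dp[i][j] = dp[i-1][j-1]+1 when the i-th and j-th values match, else max(dp[i-1][j], dp[i][j-1]).
    ·  6  5 10  8 10  9  6  9 10
 ·  0  0  0  0  0  0  0  0  0  0
 9  0  0  0  0  0  0  1  1  1  1
 6  0  1  1  1  1  1  1  2  2  2
 7  0  1  1  1  1  1  1  2  2  2
 7  0  1  1  1  1  1  1  2  2  2
 5  0  1  2  2  2  2  2  2  2  2
10  0  1  2  3  3  3  3  3  3  3
 7  0  1  2  3  3  3  3  3  3  3
 9  0  1  2  3  3  3  4  4  4  4
10  0  1  2  3  3  4  4  4  4  5
 7  0  1  2  3  3  4  4  4  4  5
 5  0  1  2  3  3  4  4  4  4  5
dp[11][9] = 5. One LCS (by backtracking along matches): 6, 5, 10, 9, 10.

5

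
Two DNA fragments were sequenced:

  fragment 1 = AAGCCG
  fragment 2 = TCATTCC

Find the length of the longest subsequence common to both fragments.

3

Taking A at fragment 1[1]=fragment 2[3], then C at fragment 1[4]=fragment 2[6], then C at fragment 1[5]=fragment 2[7] gives a common subsequence of length 3. The LCS DP gives dp[6][7] = 3, so this is optimal.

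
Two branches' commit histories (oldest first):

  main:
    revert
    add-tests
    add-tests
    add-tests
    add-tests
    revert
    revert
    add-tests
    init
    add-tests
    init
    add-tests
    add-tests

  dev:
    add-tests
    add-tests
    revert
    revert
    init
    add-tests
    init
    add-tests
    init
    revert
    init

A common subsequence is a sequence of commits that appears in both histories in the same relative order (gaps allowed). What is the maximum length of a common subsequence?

One common subsequence of length 8: add-tests at main[4]=dev[1], add-tests at main[5]=dev[2], revert at main[6]=dev[3], revert at main[7]=dev[4], add-tests at main[8]=dev[6], init at main[9]=dev[7], add-tests at main[10]=dev[8], init at main[11]=dev[11]. dp[13][11] = 8 confirms this is the maximum.

8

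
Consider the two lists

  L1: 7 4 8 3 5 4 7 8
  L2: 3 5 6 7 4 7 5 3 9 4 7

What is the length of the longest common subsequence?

Taking 7 [1,4], then 4 [2,5], then 3 [4,8], then 4 [6,10], then 7 [7,11] gives a common subsequence of length 5. Since dp[8][11] = 5, nothing longer is possible.

5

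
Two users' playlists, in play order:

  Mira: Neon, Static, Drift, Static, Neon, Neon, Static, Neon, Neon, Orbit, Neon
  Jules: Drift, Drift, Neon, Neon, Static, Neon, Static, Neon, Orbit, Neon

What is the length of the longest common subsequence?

One common subsequence of length 8: Drift at Mira[3]=Jules[2], Neon at Mira[5]=Jules[3], Neon at Mira[6]=Jules[4], Static at Mira[7]=Jules[5], Neon at Mira[8]=Jules[6], Neon at Mira[9]=Jules[8], Orbit at Mira[10]=Jules[9], Neon at Mira[11]=Jules[10], and the DP table's final entry dp[11][10] is also 8, so no common subsequence is longer.

8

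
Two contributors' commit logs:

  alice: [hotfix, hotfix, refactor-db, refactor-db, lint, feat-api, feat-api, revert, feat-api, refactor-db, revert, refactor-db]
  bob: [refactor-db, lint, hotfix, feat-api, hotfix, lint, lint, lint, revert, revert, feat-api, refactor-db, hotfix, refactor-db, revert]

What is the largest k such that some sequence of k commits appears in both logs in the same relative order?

Taking hotfix [1,3] → hotfix [2,5] → lint [5,8] → revert [8,10] → feat-api [9,11] → refactor-db [10,14] → revert [11,15] gives a common subsequence of length 7, and the DP table's final entry dp[12][15] is also 7, so no common subsequence is longer.

7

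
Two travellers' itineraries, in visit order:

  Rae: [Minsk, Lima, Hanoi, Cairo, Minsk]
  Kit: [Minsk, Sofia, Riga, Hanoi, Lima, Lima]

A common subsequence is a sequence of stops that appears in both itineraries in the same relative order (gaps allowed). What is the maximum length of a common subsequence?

Match Minsk (Rae #1, Kit #1) → Lima (Rae #2, Kit #6) — 2 stops in the same relative order in both. Since dp[5][6] = 2, nothing longer is possible.

2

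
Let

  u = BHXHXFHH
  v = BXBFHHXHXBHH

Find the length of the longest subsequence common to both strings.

Match B [1,3], then H [2,6], then X [3,7], then H [4,8], then X [5,9], then H [7,11], then H [8,12] — 7 characters in the same relative order in both. The LCS DP gives dp[8][12] = 7, so this is optimal.

7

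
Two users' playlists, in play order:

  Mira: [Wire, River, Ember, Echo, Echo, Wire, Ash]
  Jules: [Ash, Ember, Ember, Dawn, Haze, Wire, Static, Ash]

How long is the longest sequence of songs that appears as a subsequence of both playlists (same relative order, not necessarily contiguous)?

Pick Ember (Mira #3, Jules #3); then Wire (Mira #6, Jules #6); then Ash (Mira #7, Jules #8); all 3 songs appear in both, in order. The LCS DP gives dp[7][8] = 3, so this is optimal.

3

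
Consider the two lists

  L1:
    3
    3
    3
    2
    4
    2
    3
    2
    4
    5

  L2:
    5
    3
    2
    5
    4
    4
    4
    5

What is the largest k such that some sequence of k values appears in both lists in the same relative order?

5

Taking 3 at L1[3]=L2[2]; then 2 at L1[4]=L2[3]; then 4 at L1[5]=L2[6]; then 4 at L1[9]=L2[7]; then 5 at L1[10]=L2[8] gives a common subsequence of length 5. The LCS DP gives dp[10][8] = 5, so this is optimal.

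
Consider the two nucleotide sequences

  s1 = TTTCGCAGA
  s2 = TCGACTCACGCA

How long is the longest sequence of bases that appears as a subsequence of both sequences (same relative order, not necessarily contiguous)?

7

Let dp[i][j] be the LCS length of the first i bases of s1 and the first j bases of s2. dp[i][j] = dp[i-1][j-1]+1 when the i-th and j-th bases match, else max(dp[i-1][j], dp[i][j-1]).
    ·  T  C  G  A  C  T  C  A  C  G  C  A
 ·  0  0  0  0  0  0  0  0  0  0  0  0  0
 T  0  1  1  1  1  1  1  1  1  1  1  1  1
 T  0  1  1  1  1  1  2  2  2  2  2  2  2
 T  0  1  1  1  1  1  2  2  2  2  2  2  2
 C  0  1  2  2  2  2  2  3  3  3  3  3  3
 G  0  1  2  3  3  3  3  3  3  3  4  4  4
 C  0  1  2  3  3  4  4  4  4  4  4  5  5
 A  0  1  2  3  4  4  4  4  5  5  5  5  6
 G  0  1  2  3  4  4  4  4  5  5  6  6  6
 A  0  1  2  3  4  4  4  4  5  5  6  6  7
dp[9][12] = 7. One LCS (by backtracking along matches): TCGCAGA.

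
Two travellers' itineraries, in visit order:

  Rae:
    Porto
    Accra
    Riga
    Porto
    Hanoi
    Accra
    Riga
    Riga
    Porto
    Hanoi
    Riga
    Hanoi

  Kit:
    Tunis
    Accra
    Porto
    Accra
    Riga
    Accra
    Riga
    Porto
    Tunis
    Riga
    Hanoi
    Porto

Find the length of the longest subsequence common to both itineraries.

8

Taking Porto [1,3] → Accra [2,4] → Riga [3,5] → Accra [6,6] → Riga [8,7] → Porto [9,8] → Riga [11,10] → Hanoi [12,11] gives a common subsequence of length 8. The LCS DP gives dp[12][12] = 8, so this is optimal.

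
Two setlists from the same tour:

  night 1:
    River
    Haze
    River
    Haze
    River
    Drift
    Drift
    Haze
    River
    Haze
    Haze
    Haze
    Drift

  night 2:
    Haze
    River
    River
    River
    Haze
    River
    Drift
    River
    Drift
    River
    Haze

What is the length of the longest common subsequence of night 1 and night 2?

Pick River at night 1[1]=night 2[3]; then River at night 1[3]=night 2[4]; then Haze at night 1[4]=night 2[5]; then River at night 1[5]=night 2[6]; then Drift at night 1[6]=night 2[7]; then Drift at night 1[7]=night 2[9]; then River at night 1[9]=night 2[10]; then Haze at night 1[12]=night 2[11]; all 8 songs appear in both, in order. Since dp[13][11] = 8, nothing longer is possible.

8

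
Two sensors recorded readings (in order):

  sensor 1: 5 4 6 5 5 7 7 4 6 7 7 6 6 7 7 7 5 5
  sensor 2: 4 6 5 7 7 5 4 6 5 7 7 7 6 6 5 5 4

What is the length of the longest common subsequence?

One common subsequence of length 13: 4 [2,1], 6 [3,2], 5 [5,3], 7 [6,4], 7 [7,5], 4 [8,7], 6 [9,8], 7 [10,11], 7 [11,12], 6 [12,13], 6 [13,14], 5 [17,15], 5 [18,16]. The LCS DP gives dp[18][17] = 13, so this is optimal.

13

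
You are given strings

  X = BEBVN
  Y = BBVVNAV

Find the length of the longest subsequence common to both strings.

4

Let dp[i][j] be the LCS length of the first i characters of X and the first j characters of Y. dp[i][j] = dp[i-1][j-1]+1 when the i-th and j-th characters match, else max(dp[i-1][j], dp[i][j-1]).
    ·  B  B  V  V  N  A  V
 ·  0  0  0  0  0  0  0  0
 B  0  1  1  1  1  1  1  1
 E  0  1  1  1  1  1  1  1
 B  0  1  2  2  2  2  2  2
 V  0  1  2  3  3  3  3  3
 N  0  1  2  3  3  4  4  4
dp[5][7] = 4. One LCS (by backtracking along matches): BBVN.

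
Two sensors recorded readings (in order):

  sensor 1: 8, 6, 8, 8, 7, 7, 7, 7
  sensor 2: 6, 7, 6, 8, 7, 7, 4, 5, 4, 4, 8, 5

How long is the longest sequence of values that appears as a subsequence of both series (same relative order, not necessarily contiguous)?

Match 6 (sensor 1 #2, sensor 2 #3), 8 (sensor 1 #4, sensor 2 #4), 7 (sensor 1 #5, sensor 2 #5), 7 (sensor 1 #6, sensor 2 #6) — 4 values in the same relative order in both. dp[8][12] = 4 confirms this is the maximum.

4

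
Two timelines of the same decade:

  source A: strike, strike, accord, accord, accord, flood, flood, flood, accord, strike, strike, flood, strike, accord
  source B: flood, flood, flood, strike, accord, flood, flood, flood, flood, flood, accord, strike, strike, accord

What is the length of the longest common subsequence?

One common subsequence of length 9: strike [2,4] → accord [3,5] → flood [6,8] → flood [7,9] → flood [8,10] → accord [9,11] → strike [11,12] → strike [13,13] → accord [14,14], and the DP table's final entry dp[14][14] is also 9, so no common subsequence is longer.

9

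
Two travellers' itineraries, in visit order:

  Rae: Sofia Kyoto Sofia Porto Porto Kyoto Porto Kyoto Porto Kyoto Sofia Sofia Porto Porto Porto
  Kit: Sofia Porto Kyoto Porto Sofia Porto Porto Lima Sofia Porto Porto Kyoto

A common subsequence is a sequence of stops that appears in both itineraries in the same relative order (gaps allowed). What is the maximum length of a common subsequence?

Taking Sofia (Rae #1, Kit #1), Kyoto (Rae #2, Kit #3), Sofia (Rae #3, Kit #5), Porto (Rae #4, Kit #6), Porto (Rae #5, Kit #7), Porto (Rae #7, Kit #10), Porto (Rae #9, Kit #11), Kyoto (Rae #10, Kit #12) gives a common subsequence of length 8. dp[15][12] = 8 confirms this is the maximum.

8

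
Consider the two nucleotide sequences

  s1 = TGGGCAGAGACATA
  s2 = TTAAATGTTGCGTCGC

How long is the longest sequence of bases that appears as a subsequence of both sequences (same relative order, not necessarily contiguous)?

Pick T [1,6]; then G [2,7]; then G [3,10]; then G [4,12]; then C [5,14]; then G [9,15]; then C [11,16]; all 7 bases appear in both, in order. Since dp[14][16] = 7, nothing longer is possible.

7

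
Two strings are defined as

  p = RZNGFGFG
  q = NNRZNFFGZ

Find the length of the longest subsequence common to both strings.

6

Pick R at p[1]=q[3] → Z at p[2]=q[4] → N at p[3]=q[5] → F at p[5]=q[6] → F at p[7]=q[7] → G at p[8]=q[8]; all 6 characters appear in both, in order. dp[8][9] = 6 confirms this is the maximum.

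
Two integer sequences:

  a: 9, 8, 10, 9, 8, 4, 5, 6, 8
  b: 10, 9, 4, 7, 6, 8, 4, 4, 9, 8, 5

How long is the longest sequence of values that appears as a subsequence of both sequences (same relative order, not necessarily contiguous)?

5

Let dp[i][j] be the LCS length of the first i values of a and the first j values of b. dp[i][j] = dp[i-1][j-1]+1 when the i-th and j-th values match, else max(dp[i-1][j], dp[i][j-1]).
    · 10  9  4  7  6  8  4  4  9  8  5
 ·  0  0  0  0  0  0  0  0  0  0  0  0
 9  0  0  1  1  1  1  1  1  1  1  1  1
 8  0  0  1  1  1  1  2  2  2  2  2  2
10  0  1  1  1  1  1  2  2  2  2  2  2
 9  0  1  2  2  2  2  2  2  2  3  3  3
 8  0  1  2  2  2  2  3  3  3  3  4  4
 4  0  1  2  3  3  3  3  4  4  4  4  4
 5  0  1  2  3  3  3  3  4  4  4  4  5
 6  0  1  2  3  3  4  4  4  4  4  4  5
 8  0  1  2  3  3  4  5  5  5  5  5  5
dp[9][11] = 5. One LCS (by backtracking along matches): 9, 8, 9, 8, 5.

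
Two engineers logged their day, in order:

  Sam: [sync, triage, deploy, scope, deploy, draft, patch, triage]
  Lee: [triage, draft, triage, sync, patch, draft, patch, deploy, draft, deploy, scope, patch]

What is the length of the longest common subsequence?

4

Pick sync (Sam #1, Lee #4), then deploy (Sam #3, Lee #10), then scope (Sam #4, Lee #11), then patch (Sam #7, Lee #12); all 4 tasks appear in both, in order. The LCS DP gives dp[8][12] = 4, so this is optimal.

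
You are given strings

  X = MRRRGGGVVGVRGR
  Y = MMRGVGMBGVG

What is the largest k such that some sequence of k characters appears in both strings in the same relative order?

Match M at X[1]=Y[2] → R at X[4]=Y[3] → G at X[5]=Y[4] → G at X[6]=Y[6] → G at X[10]=Y[9] → V at X[11]=Y[10] → G at X[13]=Y[11] — 7 characters in the same relative order in both, and the DP table's final entry dp[14][11] is also 7, so no common subsequence is longer.

7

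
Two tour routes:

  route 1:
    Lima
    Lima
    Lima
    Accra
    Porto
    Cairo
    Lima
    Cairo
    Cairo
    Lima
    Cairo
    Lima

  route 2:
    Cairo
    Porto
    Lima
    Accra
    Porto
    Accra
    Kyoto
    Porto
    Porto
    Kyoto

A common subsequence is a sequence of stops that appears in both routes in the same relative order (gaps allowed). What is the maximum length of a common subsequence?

3

Match Lima at route 1[1]=route 2[3]; then Accra at route 1[4]=route 2[6]; then Porto at route 1[5]=route 2[9] — 3 stops in the same relative order in both, and the DP table's final entry dp[12][10] is also 3, so no common subsequence is longer.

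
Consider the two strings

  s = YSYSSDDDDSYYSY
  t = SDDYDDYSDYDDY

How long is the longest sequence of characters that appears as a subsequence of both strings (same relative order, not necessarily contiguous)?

Pick S at s[5]=t[1], then D at s[6]=t[2], then D at s[7]=t[3], then D at s[8]=t[5], then D at s[9]=t[6], then S at s[10]=t[8], then Y at s[11]=t[10], then Y at s[14]=t[13]; all 8 characters appear in both, in order. dp[14][13] = 8 confirms this is the maximum.

8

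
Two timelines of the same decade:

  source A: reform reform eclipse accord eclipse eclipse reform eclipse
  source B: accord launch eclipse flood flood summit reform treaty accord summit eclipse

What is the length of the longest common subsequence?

4

Match accord at source A[4]=source B[1] → eclipse at source A[5]=source B[3] → reform at source A[7]=source B[7] → eclipse at source A[8]=source B[11] — 4 events in the same relative order in both. The LCS DP gives dp[8][11] = 4, so this is optimal.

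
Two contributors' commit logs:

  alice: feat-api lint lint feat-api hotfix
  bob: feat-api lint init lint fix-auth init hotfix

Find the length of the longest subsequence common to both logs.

4

Match feat-api at alice[1]=bob[1], then lint at alice[2]=bob[2], then lint at alice[3]=bob[4], then hotfix at alice[5]=bob[7] — 4 commits in the same relative order in both, and the DP table's final entry dp[5][7] is also 4, so no common subsequence is longer.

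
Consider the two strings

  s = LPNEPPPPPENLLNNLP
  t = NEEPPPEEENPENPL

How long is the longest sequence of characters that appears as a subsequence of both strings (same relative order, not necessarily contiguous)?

9

Match N (s #3, t #1), E (s #4, t #3), P (s #5, t #4), P (s #6, t #5), P (s #7, t #6), P (s #9, t #11), E (s #10, t #12), N (s #11, t #13), L (s #16, t #15) — 9 characters in the same relative order in both. Since dp[17][15] = 9, nothing longer is possible.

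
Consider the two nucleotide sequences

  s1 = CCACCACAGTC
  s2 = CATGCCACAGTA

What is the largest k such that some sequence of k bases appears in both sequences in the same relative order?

9

Let dp[i][j] be the LCS length of the first i bases of s1 and the first j bases of s2. dp[i][j] = dp[i-1][j-1]+1 when the i-th and j-th bases match, else max(dp[i-1][j], dp[i][j-1]).
    ·  C  A  T  G  C  C  A  C  A  G  T  A
 ·  0  0  0  0  0  0  0  0  0  0  0  0  0
 C  0  1  1  1  1  1  1  1  1  1  1  1  1
 C  0  1  1  1  1  2  2  2  2  2  2  2  2
 A  0  1  2  2  2  2  2  3  3  3  3  3  3
 C  0  1  2  2  2  3  3  3  4  4  4  4  4
 C  0  1  2  2  2  3  4  4  4  4  4  4  4
 A  0  1  2  2  2  3  4  5  5  5  5  5  5
 C  0  1  2  2  2  3  4  5  6  6  6  6  6
 A  0  1  2  2  2  3  4  5  6  7  7  7  7
 G  0  1  2  2  3  3  4  5  6  7  8  8  8
 T  0  1  2  3  3  3  4  5  6  7  8  9  9
 C  0  1  2  3  3  4  4  5  6  7  8  9  9
dp[11][12] = 9. One LCS (by backtracking along matches): CACCACAGT.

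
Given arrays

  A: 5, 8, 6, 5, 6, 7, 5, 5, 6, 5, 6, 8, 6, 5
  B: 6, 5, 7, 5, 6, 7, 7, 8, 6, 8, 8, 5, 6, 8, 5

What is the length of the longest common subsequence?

9

Taking 5 at A[1]=B[2], then 5 at A[4]=B[4], then 6 at A[5]=B[5], then 7 at A[6]=B[7], then 6 at A[9]=B[9], then 5 at A[10]=B[12], then 6 at A[11]=B[13], then 8 at A[12]=B[14], then 5 at A[14]=B[15] gives a common subsequence of length 9, and the DP table's final entry dp[14][15] is also 9, so no common subsequence is longer.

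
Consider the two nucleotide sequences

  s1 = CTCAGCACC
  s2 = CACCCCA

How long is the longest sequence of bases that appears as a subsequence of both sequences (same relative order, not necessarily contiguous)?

5

Let dp[i][j] be the LCS length of the first i bases of s1 and the first j bases of s2. dp[i][j] = dp[i-1][j-1]+1 when the i-th and j-th bases match, else max(dp[i-1][j], dp[i][j-1]).
    ·  C  A  C  C  C  C  A
 ·  0  0  0  0  0  0  0  0
 C  0  1  1  1  1  1  1  1
 T  0  1  1  1  1  1  1  1
 C  0  1  1  2  2  2  2  2
 A  0  1  2  2  2  2  2  3
 G  0  1  2  2  2  2  2  3
 C  0  1  2  3  3  3  3  3
 A  0  1  2  3  3  3  3  4
 C  0  1  2  3  4  4  4  4
 C  0  1  2  3  4  5  5  5
dp[9][7] = 5. One LCS (by backtracking along matches): CCCCC.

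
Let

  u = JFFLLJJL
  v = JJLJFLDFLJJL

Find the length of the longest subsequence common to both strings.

7

Match J (u #1, v #4), then F (u #2, v #5), then F (u #3, v #8), then L (u #5, v #9), then J (u #6, v #10), then J (u #7, v #11), then L (u #8, v #12) — 7 characters in the same relative order in both. dp[8][12] = 7 confirms this is the maximum.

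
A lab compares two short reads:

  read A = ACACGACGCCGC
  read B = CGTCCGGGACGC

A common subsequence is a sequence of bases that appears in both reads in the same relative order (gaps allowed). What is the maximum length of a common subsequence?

One common subsequence of length 7: C at read A[2]=read B[4], C at read A[4]=read B[5], G at read A[5]=read B[8], A at read A[6]=read B[9], C at read A[10]=read B[10], G at read A[11]=read B[11], C at read A[12]=read B[12]. The LCS DP gives dp[12][12] = 7, so this is optimal.

7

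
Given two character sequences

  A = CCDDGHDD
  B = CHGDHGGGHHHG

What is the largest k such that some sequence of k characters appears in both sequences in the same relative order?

Match C at A[1]=B[1] → D at A[3]=B[4] → G at A[5]=B[8] → H at A[6]=B[11] — 4 characters in the same relative order in both. dp[8][12] = 4 confirms this is the maximum.

4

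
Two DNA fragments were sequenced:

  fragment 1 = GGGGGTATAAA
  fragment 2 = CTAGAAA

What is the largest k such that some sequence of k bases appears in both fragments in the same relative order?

5

Pick T at fragment 1[6]=fragment 2[2], then A at fragment 1[7]=fragment 2[3], then A at fragment 1[9]=fragment 2[5], then A at fragment 1[10]=fragment 2[6], then A at fragment 1[11]=fragment 2[7]; all 5 bases appear in both, in order, and the DP table's final entry dp[11][7] is also 5, so no common subsequence is longer.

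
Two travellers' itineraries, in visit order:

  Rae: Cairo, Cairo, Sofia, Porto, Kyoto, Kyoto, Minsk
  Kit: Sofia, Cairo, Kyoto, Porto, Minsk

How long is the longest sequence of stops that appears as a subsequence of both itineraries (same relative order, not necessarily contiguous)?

3

One common subsequence of length 3: Cairo [1,2], Porto [4,4], Minsk [7,5]. dp[7][5] = 3 confirms this is the maximum.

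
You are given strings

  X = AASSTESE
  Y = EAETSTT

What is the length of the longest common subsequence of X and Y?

Let dp[i][j] be the LCS length of the first i characters of X and the first j characters of Y. dp[i][j] = dp[i-1][j-1]+1 when the i-th and j-th characters match, else max(dp[i-1][j], dp[i][j-1]).
    ·  E  A  E  T  S  T  T
 ·  0  0  0  0  0  0  0  0
 A  0  0  1  1  1  1  1  1
 A  0  0  1  1  1  1  1  1
 S  0  0  1  1  1  2  2  2
 S  0  0  1  1  1  2  2  2
 T  0  0  1  1  2  2  3  3
 E  0  1  1  2  2  2  3  3
 S  0  1  1  2  2  3  3  3
 E  0  1  1  2  2  3  3  3
dp[8][7] = 3. One LCS (by backtracking along matches): AST.

3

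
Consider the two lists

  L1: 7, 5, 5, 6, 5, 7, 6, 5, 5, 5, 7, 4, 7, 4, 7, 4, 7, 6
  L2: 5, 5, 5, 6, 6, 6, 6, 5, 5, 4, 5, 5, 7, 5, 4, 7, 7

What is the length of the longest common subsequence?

11

Taking 5 (L1 #2, L2 #2), then 5 (L1 #3, L2 #3), then 6 (L1 #4, L2 #7), then 5 (L1 #5, L2 #8), then 5 (L1 #8, L2 #9), then 5 (L1 #9, L2 #11), then 5 (L1 #10, L2 #12), then 7 (L1 #11, L2 #13), then 4 (L1 #14, L2 #15), then 7 (L1 #15, L2 #16), then 7 (L1 #17, L2 #17) gives a common subsequence of length 11. Since dp[18][17] = 11, nothing longer is possible.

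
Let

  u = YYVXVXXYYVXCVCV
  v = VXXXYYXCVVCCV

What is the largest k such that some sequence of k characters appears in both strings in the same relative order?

11

Taking V (u #3, v #1); then X (u #4, v #2); then X (u #6, v #3); then X (u #7, v #4); then Y (u #8, v #5); then Y (u #9, v #6); then X (u #11, v #7); then C (u #12, v #8); then V (u #13, v #10); then C (u #14, v #12); then V (u #15, v #13) gives a common subsequence of length 11. dp[15][13] = 11 confirms this is the maximum.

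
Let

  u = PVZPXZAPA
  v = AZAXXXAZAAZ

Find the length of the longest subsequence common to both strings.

Pick Z [3,2], then X [5,6], then Z [6,8], then A [7,9], then A [9,10]; all 5 characters appear in both, in order. Since dp[9][11] = 5, nothing longer is possible.

5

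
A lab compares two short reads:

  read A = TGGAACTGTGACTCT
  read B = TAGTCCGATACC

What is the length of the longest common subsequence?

Pick T (read A #1, read B #1), then G (read A #2, read B #3), then G (read A #3, read B #7), then A (read A #5, read B #8), then T (read A #9, read B #9), then A (read A #11, read B #10), then C (read A #12, read B #11), then C (read A #14, read B #12); all 8 bases appear in both, in order. dp[15][12] = 8 confirms this is the maximum.

8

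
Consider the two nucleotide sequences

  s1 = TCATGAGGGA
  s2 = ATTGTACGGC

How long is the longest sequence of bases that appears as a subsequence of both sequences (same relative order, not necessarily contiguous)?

Let dp[i][j] be the LCS length of the first i bases of s1 and the first j bases of s2. dp[i][j] = dp[i-1][j-1]+1 when the i-th and j-th bases match, else max(dp[i-1][j], dp[i][j-1]).
    ·  A  T  T  G  T  A  C  G  G  C
 ·  0  0  0  0  0  0  0  0  0  0  0
 T  0  0  1  1  1  1  1  1  1  1  1
 C  0  0  1  1  1  1  1  2  2  2  2
 A  0  1  1  1  1  1  2  2  2  2  2
 T  0  1  2  2  2  2  2  2  2  2  2
 G  0  1  2  2  3  3  3  3  3  3  3
 A  0  1  2  2  3  3  4  4  4  4  4
 G  0  1  2  2  3  3  4  4  5  5  5
 G  0  1  2  2  3  3  4  4  5  6  6
 G  0  1  2  2  3  3  4  4  5  6  6
 A  0  1  2  2  3  3  4  4  5  6  6
dp[10][10] = 6. One LCS (by backtracking along matches): TTGAGG.

6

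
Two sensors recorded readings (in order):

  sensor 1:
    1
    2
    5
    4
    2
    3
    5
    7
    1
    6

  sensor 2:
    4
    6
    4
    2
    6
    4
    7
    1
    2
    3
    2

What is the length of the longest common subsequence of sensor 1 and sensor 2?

Pick 2 at sensor 1[2]=sensor 2[4]; then 4 at sensor 1[4]=sensor 2[6]; then 2 at sensor 1[5]=sensor 2[9]; then 3 at sensor 1[6]=sensor 2[10]; all 4 values appear in both, in order, and the DP table's final entry dp[10][11] is also 4, so no common subsequence is longer.

4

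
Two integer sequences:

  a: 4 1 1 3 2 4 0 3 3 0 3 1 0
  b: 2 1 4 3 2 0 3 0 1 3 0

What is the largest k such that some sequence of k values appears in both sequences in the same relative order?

Let dp[i][j] be the LCS length of the first i values of a and the first j values of b. dp[i][j] = dp[i-1][j-1]+1 when the i-th and j-th values match, else max(dp[i-1][j], dp[i][j-1]).
    ·  2  1  4  3  2  0  3  0  1  3  0
 ·  0  0  0  0  0  0  0  0  0  0  0  0
 4  0  0  0  1  1  1  1  1  1  1  1  1
 1  0  0  1  1  1  1  1  1  1  2  2  2
 1  0  0  1  1  1  1  1  1  1  2  2  2
 3  0  0  1  1  2  2  2  2  2  2  3  3
 2  0  1  1  1  2  3  3  3  3  3  3  3
 4  0  1  1  2  2  3  3  3  3  3  3  3
 0  0  1  1  2  2  3  4  4  4  4  4  4
 3  0  1  1  2  3  3  4  5  5  5  5  5
 3  0  1  1  2  3  3  4  5  5  5  6  6
 0  0  1  1  2  3  3  4  5  6  6  6  7
 3  0  1  1  2  3  3  4  5  6  6  7  7
 1  0  1  2  2  3  3  4  5  6  7  7  7
 0  0  1  2  2  3  3  4  5  6  7  7  8
dp[13][11] = 8. One LCS (by backtracking along matches): 4, 3, 2, 0, 3, 0, 3, 0.

8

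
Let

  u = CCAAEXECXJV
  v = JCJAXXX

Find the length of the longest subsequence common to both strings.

Pick C (u #1, v #2), A (u #3, v #4), X (u #6, v #6), X (u #9, v #7); all 4 characters appear in both, in order, and the DP table's final entry dp[11][7] is also 4, so no common subsequence is longer.

4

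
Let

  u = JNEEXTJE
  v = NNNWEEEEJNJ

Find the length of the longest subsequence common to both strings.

4

Pick N at u[2]=v[3], then E at u[3]=v[7], then E at u[4]=v[8], then J at u[7]=v[11]; all 4 characters appear in both, in order. The LCS DP gives dp[8][11] = 4, so this is optimal.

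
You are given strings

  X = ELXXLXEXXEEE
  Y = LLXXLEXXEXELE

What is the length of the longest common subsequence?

10

Match L [2,2], then X [3,3], then X [4,4], then L [5,5], then E [7,6], then X [8,7], then X [9,8], then E [10,9], then E [11,11], then E [12,13] — 10 characters in the same relative order in both. dp[12][13] = 10 confirms this is the maximum.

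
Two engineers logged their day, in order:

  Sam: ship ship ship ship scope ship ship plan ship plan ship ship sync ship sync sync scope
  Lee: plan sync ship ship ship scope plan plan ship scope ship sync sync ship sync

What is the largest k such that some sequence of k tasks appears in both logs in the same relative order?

Pick ship [2,3], then ship [3,4], then ship [4,5], then scope [5,6], then plan [8,7], then plan [10,8], then ship [11,9], then ship [12,11], then sync [13,13], then ship [14,14], then sync [16,15]; all 11 tasks appear in both, in order. The LCS DP gives dp[17][15] = 11, so this is optimal.

11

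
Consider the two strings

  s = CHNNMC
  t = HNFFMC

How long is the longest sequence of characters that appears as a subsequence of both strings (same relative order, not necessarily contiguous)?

4

Match H at s[2]=t[1]; then N at s[3]=t[2]; then M at s[5]=t[5]; then C at s[6]=t[6] — 4 characters in the same relative order in both. dp[6][6] = 4 confirms this is the maximum.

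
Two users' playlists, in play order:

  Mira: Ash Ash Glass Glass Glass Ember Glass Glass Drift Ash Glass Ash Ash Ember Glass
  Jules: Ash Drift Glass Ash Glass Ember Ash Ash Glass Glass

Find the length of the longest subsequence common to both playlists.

7

One common subsequence of length 7: Ash [1,1] → Ash [2,4] → Glass [5,5] → Ember [6,6] → Ash [10,8] → Glass [11,9] → Glass [15,10], and the DP table's final entry dp[15][10] is also 7, so no common subsequence is longer.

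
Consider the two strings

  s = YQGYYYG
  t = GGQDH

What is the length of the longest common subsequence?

2

One common subsequence of length 2: G (s #3, t #1), then G (s #7, t #2), and the DP table's final entry dp[7][5] is also 2, so no common subsequence is longer.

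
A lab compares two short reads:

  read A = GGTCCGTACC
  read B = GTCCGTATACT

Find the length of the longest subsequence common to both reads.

8

Let dp[i][j] be the LCS length of the first i bases of read A and the first j bases of read B. dp[i][j] = dp[i-1][j-1]+1 when the i-th and j-th bases match, else max(dp[i-1][j], dp[i][j-1]).
    ·  G  T  C  C  G  T  A  T  A  C  T
 ·  0  0  0  0  0  0  0  0  0  0  0  0
 G  0  1  1  1  1  1  1  1  1  1  1  1
 G  0  1  1  1  1  2  2  2  2  2  2  2
 T  0  1  2  2  2  2  3  3  3  3  3  3
 C  0  1  2  3  3  3  3  3  3  3  4  4
 C  0  1  2  3  4  4  4  4  4  4  4  4
 G  0  1  2  3  4  5  5  5  5  5  5  5
 T  0  1  2  3  4  5  6  6  6  6  6  6
 A  0  1  2  3  4  5  6  7  7  7  7  7
 C  0  1  2  3  4  5  6  7  7  7  8  8
 C  0  1  2  3  4  5  6  7  7  7  8  8
dp[10][11] = 8. One LCS (by backtracking along matches): GTCCGTAC.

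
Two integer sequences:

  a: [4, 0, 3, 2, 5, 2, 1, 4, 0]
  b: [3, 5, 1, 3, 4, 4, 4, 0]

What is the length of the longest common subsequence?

5

One common subsequence of length 5: 3 [3,1]; then 5 [5,2]; then 1 [7,3]; then 4 [8,7]; then 0 [9,8]. dp[9][8] = 5 confirms this is the maximum.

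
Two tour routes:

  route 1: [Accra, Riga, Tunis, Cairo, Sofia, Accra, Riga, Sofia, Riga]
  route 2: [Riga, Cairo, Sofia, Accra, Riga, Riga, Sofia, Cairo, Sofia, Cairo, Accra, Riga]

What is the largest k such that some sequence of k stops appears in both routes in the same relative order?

Match Riga at route 1[2]=route 2[1], Cairo at route 1[4]=route 2[2], Sofia at route 1[5]=route 2[3], Accra at route 1[6]=route 2[4], Riga at route 1[7]=route 2[6], Sofia at route 1[8]=route 2[9], Riga at route 1[9]=route 2[12] — 7 stops in the same relative order in both, and the DP table's final entry dp[9][12] is also 7, so no common subsequence is longer.

7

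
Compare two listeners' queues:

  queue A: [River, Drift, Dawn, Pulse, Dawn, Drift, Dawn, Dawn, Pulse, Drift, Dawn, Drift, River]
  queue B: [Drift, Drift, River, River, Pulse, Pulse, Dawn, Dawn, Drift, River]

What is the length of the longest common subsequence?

6

One common subsequence of length 6: River at queue A[1]=queue B[4], Pulse at queue A[4]=queue B[6], Dawn at queue A[8]=queue B[7], Dawn at queue A[11]=queue B[8], Drift at queue A[12]=queue B[9], River at queue A[13]=queue B[10], and the DP table's final entry dp[13][10] is also 6, so no common subsequence is longer.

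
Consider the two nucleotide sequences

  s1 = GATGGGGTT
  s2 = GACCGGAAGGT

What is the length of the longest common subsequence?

Match G at s1[1]=s2[1]; then A at s1[2]=s2[2]; then G at s1[4]=s2[5]; then G at s1[5]=s2[6]; then G at s1[6]=s2[9]; then G at s1[7]=s2[10]; then T at s1[9]=s2[11] — 7 bases in the same relative order in both. dp[9][11] = 7 confirms this is the maximum.

7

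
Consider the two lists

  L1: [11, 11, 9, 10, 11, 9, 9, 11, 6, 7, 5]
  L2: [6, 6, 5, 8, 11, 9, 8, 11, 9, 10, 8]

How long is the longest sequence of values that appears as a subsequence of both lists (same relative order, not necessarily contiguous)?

Let dp[i][j] be the LCS length of the first i values of L1 and the first j values of L2. dp[i][j] = dp[i-1][j-1]+1 when the i-th and j-th values match, else max(dp[i-1][j], dp[i][j-1]).
    ·  6  6  5  8 11  9  8 11  9 10  8
 ·  0  0  0  0  0  0  0  0  0  0  0  0
11  0  0  0  0  0  1  1  1  1  1  1  1
11  0  0  0  0  0  1  1  1  2  2  2  2
 9  0  0  0  0  0  1  2  2  2  3  3  3
10  0  0  0  0  0  1  2  2  2  3  4  4
11  0  0  0  0  0  1  2  2  3  3  4  4
 9  0  0  0  0  0  1  2  2  3  4  4  4
 9  0  0  0  0  0  1  2  2  3  4  4  4
11  0  0  0  0  0  1  2  2  3  4  4  4
 6  0  1  1  1  1  1  2  2  3  4  4  4
 7  0  1  1  1  1  1  2  2  3  4  4  4
 5  0  1  1  2  2  2  2  2  3  4  4  4
dp[11][11] = 4. One LCS (by backtracking along matches): 11, 11, 9, 10.

4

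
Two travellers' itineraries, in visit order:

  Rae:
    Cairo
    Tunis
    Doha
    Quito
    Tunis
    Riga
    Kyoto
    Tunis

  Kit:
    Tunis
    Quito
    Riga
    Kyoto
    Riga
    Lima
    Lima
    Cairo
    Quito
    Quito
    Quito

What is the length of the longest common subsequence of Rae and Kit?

4

Pick Tunis (Rae #2, Kit #1), Quito (Rae #4, Kit #2), Riga (Rae #6, Kit #3), Kyoto (Rae #7, Kit #4); all 4 stops appear in both, in order. The LCS DP gives dp[8][11] = 4, so this is optimal.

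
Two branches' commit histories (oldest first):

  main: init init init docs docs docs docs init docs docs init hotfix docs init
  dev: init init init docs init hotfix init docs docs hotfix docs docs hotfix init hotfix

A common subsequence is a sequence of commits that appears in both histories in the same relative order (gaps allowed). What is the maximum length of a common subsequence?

One common subsequence of length 10: init (main #1, dev #1), init (main #2, dev #2), init (main #3, dev #3), docs (main #4, dev #4), docs (main #5, dev #8), docs (main #6, dev #9), docs (main #7, dev #11), docs (main #9, dev #12), init (main #11, dev #14), hotfix (main #12, dev #15). dp[14][15] = 10 confirms this is the maximum.

10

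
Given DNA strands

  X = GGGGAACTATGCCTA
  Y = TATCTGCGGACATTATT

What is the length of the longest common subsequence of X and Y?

9

One common subsequence of length 9: G at X[1]=Y[6]; then G at X[3]=Y[8]; then G at X[4]=Y[9]; then A at X[5]=Y[10]; then A at X[6]=Y[12]; then T at X[8]=Y[14]; then A at X[9]=Y[15]; then T at X[10]=Y[16]; then T at X[14]=Y[17]. The LCS DP gives dp[15][17] = 9, so this is optimal.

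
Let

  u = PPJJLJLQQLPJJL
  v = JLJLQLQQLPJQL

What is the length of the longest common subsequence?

10

Match J at u[3]=v[1] → J at u[4]=v[3] → L at u[5]=v[4] → L at u[7]=v[6] → Q at u[8]=v[7] → Q at u[9]=v[8] → L at u[10]=v[9] → P at u[11]=v[10] → J at u[12]=v[11] → L at u[14]=v[13] — 10 characters in the same relative order in both. The LCS DP gives dp[14][13] = 10, so this is optimal.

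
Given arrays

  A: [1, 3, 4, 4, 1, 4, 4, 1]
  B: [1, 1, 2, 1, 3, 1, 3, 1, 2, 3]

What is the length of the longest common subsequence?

Let dp[i][j] be the LCS length of the first i values of A and the first j values of B. dp[i][j] = dp[i-1][j-1]+1 when the i-th and j-th values match, else max(dp[i-1][j], dp[i][j-1]).
    ·  1  1  2  1  3  1  3  1  2  3
 ·  0  0  0  0  0  0  0  0  0  0  0
 1  0  1  1  1  1  1  1  1  1  1  1
 3  0  1  1  1  1  2  2  2  2  2  2
 4  0  1  1  1  1  2  2  2  2  2  2
 4  0  1  1  1  1  2  2  2  2  2  2
 1  0  1  2  2  2  2  3  3  3  3  3
 4  0  1  2  2  2  2  3  3  3  3  3
 4  0  1  2  2  2  2  3  3  3  3  3
 1  0  1  2  2  3  3  3  3  4  4  4
dp[8][10] = 4. One LCS (by backtracking along matches): 1, 3, 1, 1.

4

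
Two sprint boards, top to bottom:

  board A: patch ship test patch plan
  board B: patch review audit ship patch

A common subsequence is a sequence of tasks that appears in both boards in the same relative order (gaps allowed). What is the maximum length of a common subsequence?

3

Taking patch (board A #1, board B #1), ship (board A #2, board B #4), patch (board A #4, board B #5) gives a common subsequence of length 3. dp[5][5] = 3 confirms this is the maximum.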